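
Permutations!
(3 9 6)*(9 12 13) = (3 12 13 9 6) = [0, 1, 2, 12, 4, 5, 3, 7, 8, 6, 10, 11, 13, 9]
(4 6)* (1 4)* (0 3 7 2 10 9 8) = [3, 4, 10, 7, 6, 5, 1, 2, 0, 8, 9] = (0 3 7 2 10 9 8)(1 4 6)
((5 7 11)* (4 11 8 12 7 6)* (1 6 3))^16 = ((1 6 4 11 5 3)(7 8 12))^16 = (1 5 4)(3 11 6)(7 8 12)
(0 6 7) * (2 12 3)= (0 6 7)(2 12 3)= [6, 1, 12, 2, 4, 5, 7, 0, 8, 9, 10, 11, 3]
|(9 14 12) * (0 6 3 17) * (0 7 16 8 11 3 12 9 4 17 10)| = |(0 6 12 4 17 7 16 8 11 3 10)(9 14)| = 22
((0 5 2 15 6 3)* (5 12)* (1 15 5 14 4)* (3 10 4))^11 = (0 3 14 12)(1 15 6 10 4)(2 5)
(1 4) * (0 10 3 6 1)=(0 10 3 6 1 4)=[10, 4, 2, 6, 0, 5, 1, 7, 8, 9, 3]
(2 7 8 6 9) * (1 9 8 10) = [0, 9, 7, 3, 4, 5, 8, 10, 6, 2, 1] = (1 9 2 7 10)(6 8)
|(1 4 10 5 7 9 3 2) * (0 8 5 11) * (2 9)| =|(0 8 5 7 2 1 4 10 11)(3 9)| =18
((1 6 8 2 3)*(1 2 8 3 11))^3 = (1 2 6 11 3)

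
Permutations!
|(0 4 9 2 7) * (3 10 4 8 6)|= 9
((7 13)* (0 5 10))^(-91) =(0 10 5)(7 13)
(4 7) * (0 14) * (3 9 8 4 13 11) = [14, 1, 2, 9, 7, 5, 6, 13, 4, 8, 10, 3, 12, 11, 0] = (0 14)(3 9 8 4 7 13 11)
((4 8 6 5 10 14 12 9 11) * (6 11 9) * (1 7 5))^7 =(14)(4 8 11)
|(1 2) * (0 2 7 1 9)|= 6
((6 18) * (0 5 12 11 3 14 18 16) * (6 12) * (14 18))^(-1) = ((0 5 6 16)(3 18 12 11))^(-1) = (0 16 6 5)(3 11 12 18)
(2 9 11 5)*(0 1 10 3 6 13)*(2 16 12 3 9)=[1, 10, 2, 6, 4, 16, 13, 7, 8, 11, 9, 5, 3, 0, 14, 15, 12]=(0 1 10 9 11 5 16 12 3 6 13)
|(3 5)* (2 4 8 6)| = |(2 4 8 6)(3 5)| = 4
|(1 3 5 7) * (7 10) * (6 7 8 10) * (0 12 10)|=20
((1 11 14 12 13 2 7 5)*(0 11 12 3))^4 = (14)(1 7 13)(2 12 5)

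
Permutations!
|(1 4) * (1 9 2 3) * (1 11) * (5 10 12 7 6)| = 30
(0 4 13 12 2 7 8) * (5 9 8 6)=(0 4 13 12 2 7 6 5 9 8)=[4, 1, 7, 3, 13, 9, 5, 6, 0, 8, 10, 11, 2, 12]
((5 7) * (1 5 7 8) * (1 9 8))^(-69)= (1 5)(8 9)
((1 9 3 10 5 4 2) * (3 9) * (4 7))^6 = ((1 3 10 5 7 4 2))^6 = (1 2 4 7 5 10 3)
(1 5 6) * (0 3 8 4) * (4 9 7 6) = (0 3 8 9 7 6 1 5 4) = [3, 5, 2, 8, 0, 4, 1, 6, 9, 7]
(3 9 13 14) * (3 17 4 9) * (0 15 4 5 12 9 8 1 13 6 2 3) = [15, 13, 3, 0, 8, 12, 2, 7, 1, 6, 10, 11, 9, 14, 17, 4, 16, 5] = (0 15 4 8 1 13 14 17 5 12 9 6 2 3)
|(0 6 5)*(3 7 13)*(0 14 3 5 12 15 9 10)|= 30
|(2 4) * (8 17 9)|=|(2 4)(8 17 9)|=6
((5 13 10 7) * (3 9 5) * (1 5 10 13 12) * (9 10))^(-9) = (13)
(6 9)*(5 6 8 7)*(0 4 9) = (0 4 9 8 7 5 6) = [4, 1, 2, 3, 9, 6, 0, 5, 7, 8]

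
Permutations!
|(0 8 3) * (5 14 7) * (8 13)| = 12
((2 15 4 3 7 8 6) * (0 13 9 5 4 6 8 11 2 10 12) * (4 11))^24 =(0 11 10 9 15)(2 12 5 6 13)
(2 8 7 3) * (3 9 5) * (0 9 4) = [9, 1, 8, 2, 0, 3, 6, 4, 7, 5] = (0 9 5 3 2 8 7 4)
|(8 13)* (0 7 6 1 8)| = 6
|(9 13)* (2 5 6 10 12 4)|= 6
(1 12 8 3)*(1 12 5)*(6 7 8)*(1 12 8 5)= (3 8)(5 12 6 7)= [0, 1, 2, 8, 4, 12, 7, 5, 3, 9, 10, 11, 6]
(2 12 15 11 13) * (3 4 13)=(2 12 15 11 3 4 13)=[0, 1, 12, 4, 13, 5, 6, 7, 8, 9, 10, 3, 15, 2, 14, 11]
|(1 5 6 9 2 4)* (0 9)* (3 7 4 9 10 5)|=|(0 10 5 6)(1 3 7 4)(2 9)|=4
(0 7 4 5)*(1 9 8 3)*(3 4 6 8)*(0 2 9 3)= (0 7 6 8 4 5 2 9)(1 3)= [7, 3, 9, 1, 5, 2, 8, 6, 4, 0]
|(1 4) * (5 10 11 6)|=|(1 4)(5 10 11 6)|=4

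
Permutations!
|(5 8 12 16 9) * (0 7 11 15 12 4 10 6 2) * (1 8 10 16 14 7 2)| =|(0 2)(1 8 4 16 9 5 10 6)(7 11 15 12 14)| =40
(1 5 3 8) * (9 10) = (1 5 3 8)(9 10) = [0, 5, 2, 8, 4, 3, 6, 7, 1, 10, 9]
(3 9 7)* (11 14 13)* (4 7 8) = (3 9 8 4 7)(11 14 13) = [0, 1, 2, 9, 7, 5, 6, 3, 4, 8, 10, 14, 12, 11, 13]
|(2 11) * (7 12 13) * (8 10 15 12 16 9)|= 8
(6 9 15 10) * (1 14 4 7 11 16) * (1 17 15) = (1 14 4 7 11 16 17 15 10 6 9) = [0, 14, 2, 3, 7, 5, 9, 11, 8, 1, 6, 16, 12, 13, 4, 10, 17, 15]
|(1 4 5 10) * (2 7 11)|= 12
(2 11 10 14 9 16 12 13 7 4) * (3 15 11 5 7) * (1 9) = [0, 9, 5, 15, 2, 7, 6, 4, 8, 16, 14, 10, 13, 3, 1, 11, 12] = (1 9 16 12 13 3 15 11 10 14)(2 5 7 4)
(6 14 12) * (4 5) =(4 5)(6 14 12) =[0, 1, 2, 3, 5, 4, 14, 7, 8, 9, 10, 11, 6, 13, 12]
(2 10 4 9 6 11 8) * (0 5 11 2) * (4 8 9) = (0 5 11 9 6 2 10 8) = [5, 1, 10, 3, 4, 11, 2, 7, 0, 6, 8, 9]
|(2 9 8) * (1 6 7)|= 3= |(1 6 7)(2 9 8)|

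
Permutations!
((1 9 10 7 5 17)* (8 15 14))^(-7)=((1 9 10 7 5 17)(8 15 14))^(-7)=(1 17 5 7 10 9)(8 14 15)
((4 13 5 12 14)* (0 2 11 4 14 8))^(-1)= ((14)(0 2 11 4 13 5 12 8))^(-1)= (14)(0 8 12 5 13 4 11 2)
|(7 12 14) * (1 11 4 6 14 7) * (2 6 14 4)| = 6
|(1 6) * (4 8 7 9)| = 4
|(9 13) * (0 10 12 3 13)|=|(0 10 12 3 13 9)|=6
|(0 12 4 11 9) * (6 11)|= 6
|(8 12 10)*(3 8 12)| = 2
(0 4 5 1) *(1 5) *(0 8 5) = (0 4 1 8 5) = [4, 8, 2, 3, 1, 0, 6, 7, 5]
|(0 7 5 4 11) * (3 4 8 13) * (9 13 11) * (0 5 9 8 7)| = 8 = |(3 4 8 11 5 7 9 13)|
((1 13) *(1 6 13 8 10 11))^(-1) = (1 11 10 8)(6 13)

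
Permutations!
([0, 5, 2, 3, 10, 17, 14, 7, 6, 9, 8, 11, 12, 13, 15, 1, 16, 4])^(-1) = [0, 15, 2, 3, 17, 1, 8, 7, 10, 9, 4, 11, 12, 13, 6, 14, 16, 5]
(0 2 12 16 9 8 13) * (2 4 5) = [4, 1, 12, 3, 5, 2, 6, 7, 13, 8, 10, 11, 16, 0, 14, 15, 9] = (0 4 5 2 12 16 9 8 13)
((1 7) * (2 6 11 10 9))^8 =((1 7)(2 6 11 10 9))^8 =(2 10 6 9 11)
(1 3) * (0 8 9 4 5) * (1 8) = [1, 3, 2, 8, 5, 0, 6, 7, 9, 4] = (0 1 3 8 9 4 5)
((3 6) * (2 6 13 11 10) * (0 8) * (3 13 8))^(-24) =(2 6 13 11 10)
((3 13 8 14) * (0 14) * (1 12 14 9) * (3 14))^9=((14)(0 9 1 12 3 13 8))^9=(14)(0 1 3 8 9 12 13)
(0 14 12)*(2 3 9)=(0 14 12)(2 3 9)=[14, 1, 3, 9, 4, 5, 6, 7, 8, 2, 10, 11, 0, 13, 12]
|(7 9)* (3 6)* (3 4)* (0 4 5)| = |(0 4 3 6 5)(7 9)| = 10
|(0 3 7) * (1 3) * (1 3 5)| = |(0 3 7)(1 5)| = 6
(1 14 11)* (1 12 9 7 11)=(1 14)(7 11 12 9)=[0, 14, 2, 3, 4, 5, 6, 11, 8, 7, 10, 12, 9, 13, 1]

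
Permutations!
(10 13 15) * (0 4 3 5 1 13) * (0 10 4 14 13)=(0 14 13 15 4 3 5 1)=[14, 0, 2, 5, 3, 1, 6, 7, 8, 9, 10, 11, 12, 15, 13, 4]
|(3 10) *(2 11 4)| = 6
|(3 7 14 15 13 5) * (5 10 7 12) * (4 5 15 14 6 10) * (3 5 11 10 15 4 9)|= 10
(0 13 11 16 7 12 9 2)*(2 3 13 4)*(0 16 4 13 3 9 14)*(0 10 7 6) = (0 13 11 4 2 16 6)(7 12 14 10) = [13, 1, 16, 3, 2, 5, 0, 12, 8, 9, 7, 4, 14, 11, 10, 15, 6]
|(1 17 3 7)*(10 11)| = 4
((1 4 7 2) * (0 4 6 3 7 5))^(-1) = ((0 4 5)(1 6 3 7 2))^(-1) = (0 5 4)(1 2 7 3 6)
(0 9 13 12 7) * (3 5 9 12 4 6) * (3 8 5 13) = [12, 1, 2, 13, 6, 9, 8, 0, 5, 3, 10, 11, 7, 4] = (0 12 7)(3 13 4 6 8 5 9)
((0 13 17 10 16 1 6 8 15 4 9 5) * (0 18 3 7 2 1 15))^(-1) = ((0 13 17 10 16 15 4 9 5 18 3 7 2 1 6 8))^(-1) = (0 8 6 1 2 7 3 18 5 9 4 15 16 10 17 13)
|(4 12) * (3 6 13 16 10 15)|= 6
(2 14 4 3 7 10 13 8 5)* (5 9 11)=[0, 1, 14, 7, 3, 2, 6, 10, 9, 11, 13, 5, 12, 8, 4]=(2 14 4 3 7 10 13 8 9 11 5)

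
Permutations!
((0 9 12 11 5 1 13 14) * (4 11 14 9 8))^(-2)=((0 8 4 11 5 1 13 9 12 14))^(-2)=(0 12 13 5 4)(1 11 8 14 9)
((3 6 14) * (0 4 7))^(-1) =((0 4 7)(3 6 14))^(-1) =(0 7 4)(3 14 6)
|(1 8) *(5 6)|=|(1 8)(5 6)|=2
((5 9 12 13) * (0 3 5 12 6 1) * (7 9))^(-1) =(0 1 6 9 7 5 3)(12 13)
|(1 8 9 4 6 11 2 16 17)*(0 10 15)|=|(0 10 15)(1 8 9 4 6 11 2 16 17)|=9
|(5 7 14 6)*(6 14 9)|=|(14)(5 7 9 6)|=4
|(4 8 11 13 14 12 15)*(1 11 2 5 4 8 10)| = |(1 11 13 14 12 15 8 2 5 4 10)| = 11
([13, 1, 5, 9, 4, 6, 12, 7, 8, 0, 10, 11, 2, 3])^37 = (0 13 3 9)(2 5 6 12)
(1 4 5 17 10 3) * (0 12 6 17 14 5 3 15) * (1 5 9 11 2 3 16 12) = (0 1 4 16 12 6 17 10 15)(2 3 5 14 9 11) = [1, 4, 3, 5, 16, 14, 17, 7, 8, 11, 15, 2, 6, 13, 9, 0, 12, 10]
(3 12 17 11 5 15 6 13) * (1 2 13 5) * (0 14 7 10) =(0 14 7 10)(1 2 13 3 12 17 11)(5 15 6) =[14, 2, 13, 12, 4, 15, 5, 10, 8, 9, 0, 1, 17, 3, 7, 6, 16, 11]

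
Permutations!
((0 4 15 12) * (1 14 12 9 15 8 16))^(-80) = (0 1 4 14 8 12 16)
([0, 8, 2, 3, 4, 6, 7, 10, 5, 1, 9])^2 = (1 5 7 9 8 6 10)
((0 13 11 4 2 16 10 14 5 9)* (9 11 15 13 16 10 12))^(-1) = (0 9 12 16)(2 4 11 5 14 10)(13 15)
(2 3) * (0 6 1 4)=[6, 4, 3, 2, 0, 5, 1]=(0 6 1 4)(2 3)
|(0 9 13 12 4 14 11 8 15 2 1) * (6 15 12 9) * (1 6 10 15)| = 30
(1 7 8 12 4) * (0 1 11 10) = [1, 7, 2, 3, 11, 5, 6, 8, 12, 9, 0, 10, 4] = (0 1 7 8 12 4 11 10)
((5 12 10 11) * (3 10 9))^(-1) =(3 9 12 5 11 10)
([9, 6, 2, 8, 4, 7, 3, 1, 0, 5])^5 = [6, 9, 2, 7, 4, 8, 5, 0, 1, 3]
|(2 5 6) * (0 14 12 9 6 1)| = 8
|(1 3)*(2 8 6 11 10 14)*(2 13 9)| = |(1 3)(2 8 6 11 10 14 13 9)| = 8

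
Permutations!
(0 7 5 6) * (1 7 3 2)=(0 3 2 1 7 5 6)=[3, 7, 1, 2, 4, 6, 0, 5]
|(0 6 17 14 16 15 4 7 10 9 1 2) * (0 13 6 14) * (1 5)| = 14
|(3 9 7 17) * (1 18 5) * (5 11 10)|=|(1 18 11 10 5)(3 9 7 17)|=20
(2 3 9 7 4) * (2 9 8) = [0, 1, 3, 8, 9, 5, 6, 4, 2, 7] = (2 3 8)(4 9 7)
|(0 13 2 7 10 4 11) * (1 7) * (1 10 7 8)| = 6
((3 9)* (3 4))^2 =(3 4 9)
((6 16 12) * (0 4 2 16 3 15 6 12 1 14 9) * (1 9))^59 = (0 9 16 2 4)(1 14)(3 6 15)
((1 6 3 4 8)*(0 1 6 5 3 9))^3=((0 1 5 3 4 8 6 9))^3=(0 3 6 1 4 9 5 8)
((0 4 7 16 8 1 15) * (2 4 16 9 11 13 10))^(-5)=(16)(2 7 11 10 4 9 13)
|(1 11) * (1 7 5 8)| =|(1 11 7 5 8)| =5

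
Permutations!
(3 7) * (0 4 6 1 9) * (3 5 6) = (0 4 3 7 5 6 1 9) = [4, 9, 2, 7, 3, 6, 1, 5, 8, 0]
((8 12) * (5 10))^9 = (5 10)(8 12)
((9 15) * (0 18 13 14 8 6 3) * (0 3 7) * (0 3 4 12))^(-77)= (0 14 7 12 13 6 4 18 8 3)(9 15)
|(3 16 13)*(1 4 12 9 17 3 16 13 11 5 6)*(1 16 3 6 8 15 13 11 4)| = |(3 11 5 8 15 13)(4 12 9 17 6 16)| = 6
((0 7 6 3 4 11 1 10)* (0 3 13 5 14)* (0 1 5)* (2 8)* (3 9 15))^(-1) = ((0 7 6 13)(1 10 9 15 3 4 11 5 14)(2 8))^(-1) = (0 13 6 7)(1 14 5 11 4 3 15 9 10)(2 8)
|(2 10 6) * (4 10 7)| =5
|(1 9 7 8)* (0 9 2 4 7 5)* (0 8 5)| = |(0 9)(1 2 4 7 5 8)| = 6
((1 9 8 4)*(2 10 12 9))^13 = ((1 2 10 12 9 8 4))^13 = (1 4 8 9 12 10 2)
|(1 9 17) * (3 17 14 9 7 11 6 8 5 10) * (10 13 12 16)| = |(1 7 11 6 8 5 13 12 16 10 3 17)(9 14)| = 12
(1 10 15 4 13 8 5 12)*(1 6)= (1 10 15 4 13 8 5 12 6)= [0, 10, 2, 3, 13, 12, 1, 7, 5, 9, 15, 11, 6, 8, 14, 4]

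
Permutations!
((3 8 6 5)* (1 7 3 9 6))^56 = (5 6 9)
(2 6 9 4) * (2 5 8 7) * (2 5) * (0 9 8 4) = [9, 1, 6, 3, 2, 4, 8, 5, 7, 0] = (0 9)(2 6 8 7 5 4)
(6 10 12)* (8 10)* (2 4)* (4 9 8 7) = (2 9 8 10 12 6 7 4) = [0, 1, 9, 3, 2, 5, 7, 4, 10, 8, 12, 11, 6]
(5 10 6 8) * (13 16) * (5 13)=(5 10 6 8 13 16)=[0, 1, 2, 3, 4, 10, 8, 7, 13, 9, 6, 11, 12, 16, 14, 15, 5]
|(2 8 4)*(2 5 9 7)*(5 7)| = |(2 8 4 7)(5 9)| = 4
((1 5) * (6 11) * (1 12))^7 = ((1 5 12)(6 11))^7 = (1 5 12)(6 11)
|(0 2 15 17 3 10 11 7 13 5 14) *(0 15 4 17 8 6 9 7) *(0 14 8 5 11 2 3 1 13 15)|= |(0 3 10 2 4 17 1 13 11 14)(5 8 6 9 7 15)|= 30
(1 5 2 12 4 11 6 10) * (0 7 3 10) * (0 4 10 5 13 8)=(0 7 3 5 2 12 10 1 13 8)(4 11 6)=[7, 13, 12, 5, 11, 2, 4, 3, 0, 9, 1, 6, 10, 8]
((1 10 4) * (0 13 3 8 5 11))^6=(13)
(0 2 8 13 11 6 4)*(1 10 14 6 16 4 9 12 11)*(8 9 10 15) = (0 2 9 12 11 16 4)(1 15 8 13)(6 10 14) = [2, 15, 9, 3, 0, 5, 10, 7, 13, 12, 14, 16, 11, 1, 6, 8, 4]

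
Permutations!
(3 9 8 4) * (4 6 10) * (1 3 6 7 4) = [0, 3, 2, 9, 6, 5, 10, 4, 7, 8, 1] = (1 3 9 8 7 4 6 10)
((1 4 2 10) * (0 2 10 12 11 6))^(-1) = (0 6 11 12 2)(1 10 4)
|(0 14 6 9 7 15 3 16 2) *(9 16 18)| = |(0 14 6 16 2)(3 18 9 7 15)| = 5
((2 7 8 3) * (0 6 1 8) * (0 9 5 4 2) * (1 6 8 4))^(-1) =(0 3 8)(1 5 9 7 2 4)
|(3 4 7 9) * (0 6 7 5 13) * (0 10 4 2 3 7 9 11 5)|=18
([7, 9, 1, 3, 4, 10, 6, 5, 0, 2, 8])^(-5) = (10)(1 9 2)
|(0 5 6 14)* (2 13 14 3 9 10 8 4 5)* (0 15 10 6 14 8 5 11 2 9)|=20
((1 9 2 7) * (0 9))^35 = (9)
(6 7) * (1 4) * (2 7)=(1 4)(2 7 6)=[0, 4, 7, 3, 1, 5, 2, 6]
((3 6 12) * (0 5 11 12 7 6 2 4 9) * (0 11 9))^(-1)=(0 4 2 3 12 11 9 5)(6 7)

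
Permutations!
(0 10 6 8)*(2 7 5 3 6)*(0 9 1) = (0 10 2 7 5 3 6 8 9 1) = [10, 0, 7, 6, 4, 3, 8, 5, 9, 1, 2]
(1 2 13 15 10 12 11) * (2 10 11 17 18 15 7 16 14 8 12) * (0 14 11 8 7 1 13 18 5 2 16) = (0 14 7)(1 10 16 11 13)(2 18 15 8 12 17 5) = [14, 10, 18, 3, 4, 2, 6, 0, 12, 9, 16, 13, 17, 1, 7, 8, 11, 5, 15]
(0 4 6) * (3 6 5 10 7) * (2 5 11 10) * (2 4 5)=[5, 1, 2, 6, 11, 4, 0, 3, 8, 9, 7, 10]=(0 5 4 11 10 7 3 6)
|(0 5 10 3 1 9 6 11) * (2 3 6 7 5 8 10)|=|(0 8 10 6 11)(1 9 7 5 2 3)|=30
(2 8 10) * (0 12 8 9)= [12, 1, 9, 3, 4, 5, 6, 7, 10, 0, 2, 11, 8]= (0 12 8 10 2 9)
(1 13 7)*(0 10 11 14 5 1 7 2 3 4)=[10, 13, 3, 4, 0, 1, 6, 7, 8, 9, 11, 14, 12, 2, 5]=(0 10 11 14 5 1 13 2 3 4)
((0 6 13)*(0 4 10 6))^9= ((4 10 6 13))^9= (4 10 6 13)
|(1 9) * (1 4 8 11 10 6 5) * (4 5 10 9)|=6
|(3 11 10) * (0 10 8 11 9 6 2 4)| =|(0 10 3 9 6 2 4)(8 11)| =14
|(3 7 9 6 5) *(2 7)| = |(2 7 9 6 5 3)| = 6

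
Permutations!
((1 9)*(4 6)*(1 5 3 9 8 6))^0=(9)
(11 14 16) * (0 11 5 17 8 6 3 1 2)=(0 11 14 16 5 17 8 6 3 1 2)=[11, 2, 0, 1, 4, 17, 3, 7, 6, 9, 10, 14, 12, 13, 16, 15, 5, 8]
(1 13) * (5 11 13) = (1 5 11 13) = [0, 5, 2, 3, 4, 11, 6, 7, 8, 9, 10, 13, 12, 1]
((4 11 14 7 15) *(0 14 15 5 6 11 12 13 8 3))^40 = (0 6 12)(3 5 4)(7 15 8)(11 13 14)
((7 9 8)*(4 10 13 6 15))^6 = (4 10 13 6 15)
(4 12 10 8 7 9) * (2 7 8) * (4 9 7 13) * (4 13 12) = [0, 1, 12, 3, 4, 5, 6, 7, 8, 9, 2, 11, 10, 13] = (13)(2 12 10)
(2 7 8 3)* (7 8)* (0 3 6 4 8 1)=[3, 0, 1, 2, 8, 5, 4, 7, 6]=(0 3 2 1)(4 8 6)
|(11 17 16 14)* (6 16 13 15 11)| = 12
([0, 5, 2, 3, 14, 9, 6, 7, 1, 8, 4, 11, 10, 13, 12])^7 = [0, 8, 2, 3, 10, 1, 6, 7, 9, 5, 12, 11, 14, 13, 4]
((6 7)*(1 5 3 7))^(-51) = (1 6 7 3 5)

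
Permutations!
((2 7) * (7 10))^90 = (10)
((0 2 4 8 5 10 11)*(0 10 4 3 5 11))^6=((0 2 3 5 4 8 11 10))^6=(0 11 4 3)(2 10 8 5)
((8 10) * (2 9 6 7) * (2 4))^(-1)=(2 4 7 6 9)(8 10)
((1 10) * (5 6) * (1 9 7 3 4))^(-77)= (1 10 9 7 3 4)(5 6)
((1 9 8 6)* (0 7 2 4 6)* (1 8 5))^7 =((0 7 2 4 6 8)(1 9 5))^7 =(0 7 2 4 6 8)(1 9 5)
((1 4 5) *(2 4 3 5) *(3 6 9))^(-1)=(1 5 3 9 6)(2 4)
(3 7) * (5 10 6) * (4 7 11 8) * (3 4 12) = (3 11 8 12)(4 7)(5 10 6) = [0, 1, 2, 11, 7, 10, 5, 4, 12, 9, 6, 8, 3]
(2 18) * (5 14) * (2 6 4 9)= (2 18 6 4 9)(5 14)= [0, 1, 18, 3, 9, 14, 4, 7, 8, 2, 10, 11, 12, 13, 5, 15, 16, 17, 6]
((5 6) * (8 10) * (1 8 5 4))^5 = (1 4 6 5 10 8) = ((1 8 10 5 6 4))^5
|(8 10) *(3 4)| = 2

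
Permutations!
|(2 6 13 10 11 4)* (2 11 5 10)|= 6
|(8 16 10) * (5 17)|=|(5 17)(8 16 10)|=6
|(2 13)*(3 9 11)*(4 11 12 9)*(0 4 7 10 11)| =|(0 4)(2 13)(3 7 10 11)(9 12)| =4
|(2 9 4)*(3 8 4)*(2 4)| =|(2 9 3 8)| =4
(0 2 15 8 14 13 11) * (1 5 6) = (0 2 15 8 14 13 11)(1 5 6) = [2, 5, 15, 3, 4, 6, 1, 7, 14, 9, 10, 0, 12, 11, 13, 8]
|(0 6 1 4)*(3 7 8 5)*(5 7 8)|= 4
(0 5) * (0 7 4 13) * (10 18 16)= (0 5 7 4 13)(10 18 16)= [5, 1, 2, 3, 13, 7, 6, 4, 8, 9, 18, 11, 12, 0, 14, 15, 10, 17, 16]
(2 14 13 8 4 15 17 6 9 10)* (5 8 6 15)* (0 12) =(0 12)(2 14 13 6 9 10)(4 5 8)(15 17) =[12, 1, 14, 3, 5, 8, 9, 7, 4, 10, 2, 11, 0, 6, 13, 17, 16, 15]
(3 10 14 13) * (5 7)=(3 10 14 13)(5 7)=[0, 1, 2, 10, 4, 7, 6, 5, 8, 9, 14, 11, 12, 3, 13]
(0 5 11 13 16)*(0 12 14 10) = [5, 1, 2, 3, 4, 11, 6, 7, 8, 9, 0, 13, 14, 16, 10, 15, 12] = (0 5 11 13 16 12 14 10)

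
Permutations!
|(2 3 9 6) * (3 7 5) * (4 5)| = |(2 7 4 5 3 9 6)| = 7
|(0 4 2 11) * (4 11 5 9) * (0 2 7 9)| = 12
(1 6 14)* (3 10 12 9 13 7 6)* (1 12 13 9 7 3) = (3 10 13)(6 14 12 7) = [0, 1, 2, 10, 4, 5, 14, 6, 8, 9, 13, 11, 7, 3, 12]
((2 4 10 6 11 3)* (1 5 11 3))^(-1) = (1 11 5)(2 3 6 10 4)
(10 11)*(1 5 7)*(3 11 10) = (1 5 7)(3 11) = [0, 5, 2, 11, 4, 7, 6, 1, 8, 9, 10, 3]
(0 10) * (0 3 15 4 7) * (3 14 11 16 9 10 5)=(0 5 3 15 4 7)(9 10 14 11 16)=[5, 1, 2, 15, 7, 3, 6, 0, 8, 10, 14, 16, 12, 13, 11, 4, 9]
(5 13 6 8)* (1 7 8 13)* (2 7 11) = (1 11 2 7 8 5)(6 13) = [0, 11, 7, 3, 4, 1, 13, 8, 5, 9, 10, 2, 12, 6]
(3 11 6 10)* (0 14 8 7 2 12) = [14, 1, 12, 11, 4, 5, 10, 2, 7, 9, 3, 6, 0, 13, 8] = (0 14 8 7 2 12)(3 11 6 10)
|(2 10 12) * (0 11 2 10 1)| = |(0 11 2 1)(10 12)| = 4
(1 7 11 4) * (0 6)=(0 6)(1 7 11 4)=[6, 7, 2, 3, 1, 5, 0, 11, 8, 9, 10, 4]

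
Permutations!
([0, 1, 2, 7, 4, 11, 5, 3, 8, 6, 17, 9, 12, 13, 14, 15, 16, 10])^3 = (3 7)(5 6 9 11)(10 17)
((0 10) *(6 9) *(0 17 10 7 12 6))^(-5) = (10 17)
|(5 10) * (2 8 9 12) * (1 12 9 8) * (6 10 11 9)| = 15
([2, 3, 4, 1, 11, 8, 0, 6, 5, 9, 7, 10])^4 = [10, 1, 7, 3, 6, 5, 11, 4, 8, 9, 2, 0]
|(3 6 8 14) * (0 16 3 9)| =7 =|(0 16 3 6 8 14 9)|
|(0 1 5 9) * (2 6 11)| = |(0 1 5 9)(2 6 11)| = 12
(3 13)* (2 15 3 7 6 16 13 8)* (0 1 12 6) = [1, 12, 15, 8, 4, 5, 16, 0, 2, 9, 10, 11, 6, 7, 14, 3, 13] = (0 1 12 6 16 13 7)(2 15 3 8)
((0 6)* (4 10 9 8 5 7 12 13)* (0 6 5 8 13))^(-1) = (0 12 7 5)(4 13 9 10)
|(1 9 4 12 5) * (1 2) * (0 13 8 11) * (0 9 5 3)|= |(0 13 8 11 9 4 12 3)(1 5 2)|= 24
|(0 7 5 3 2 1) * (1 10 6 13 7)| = 14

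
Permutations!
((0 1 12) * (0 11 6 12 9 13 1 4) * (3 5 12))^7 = ((0 4)(1 9 13)(3 5 12 11 6))^7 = (0 4)(1 9 13)(3 12 6 5 11)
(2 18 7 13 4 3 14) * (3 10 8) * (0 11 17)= [11, 1, 18, 14, 10, 5, 6, 13, 3, 9, 8, 17, 12, 4, 2, 15, 16, 0, 7]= (0 11 17)(2 18 7 13 4 10 8 3 14)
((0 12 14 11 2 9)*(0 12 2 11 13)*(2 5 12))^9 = ((0 5 12 14 13)(2 9))^9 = (0 13 14 12 5)(2 9)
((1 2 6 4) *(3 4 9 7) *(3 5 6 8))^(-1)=((1 2 8 3 4)(5 6 9 7))^(-1)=(1 4 3 8 2)(5 7 9 6)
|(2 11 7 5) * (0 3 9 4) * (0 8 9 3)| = |(2 11 7 5)(4 8 9)| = 12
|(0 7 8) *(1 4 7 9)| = 6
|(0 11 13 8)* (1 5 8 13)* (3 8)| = 6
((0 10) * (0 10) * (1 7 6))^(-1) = (10)(1 6 7)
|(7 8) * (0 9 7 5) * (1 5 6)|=7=|(0 9 7 8 6 1 5)|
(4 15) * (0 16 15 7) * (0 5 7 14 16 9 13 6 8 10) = (0 9 13 6 8 10)(4 14 16 15)(5 7) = [9, 1, 2, 3, 14, 7, 8, 5, 10, 13, 0, 11, 12, 6, 16, 4, 15]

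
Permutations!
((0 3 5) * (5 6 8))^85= ((0 3 6 8 5))^85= (8)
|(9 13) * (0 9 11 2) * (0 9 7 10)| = 12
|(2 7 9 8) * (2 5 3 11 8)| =12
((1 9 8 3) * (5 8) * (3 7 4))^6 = (1 3 4 7 8 5 9)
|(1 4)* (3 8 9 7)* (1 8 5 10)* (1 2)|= 9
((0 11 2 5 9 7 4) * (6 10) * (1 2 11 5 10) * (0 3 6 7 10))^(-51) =((11)(0 5 9 10 7 4 3 6 1 2))^(-51) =(11)(0 2 1 6 3 4 7 10 9 5)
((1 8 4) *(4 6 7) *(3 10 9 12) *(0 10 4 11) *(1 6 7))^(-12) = (0 11 7 8 1 6 4 3 12 9 10)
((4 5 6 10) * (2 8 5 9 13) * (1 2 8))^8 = ((1 2)(4 9 13 8 5 6 10))^8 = (4 9 13 8 5 6 10)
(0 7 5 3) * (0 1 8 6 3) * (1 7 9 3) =[9, 8, 2, 7, 4, 0, 1, 5, 6, 3] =(0 9 3 7 5)(1 8 6)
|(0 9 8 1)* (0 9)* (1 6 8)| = |(1 9)(6 8)| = 2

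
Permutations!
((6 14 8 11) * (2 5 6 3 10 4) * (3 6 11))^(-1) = ((2 5 11 6 14 8 3 10 4))^(-1) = (2 4 10 3 8 14 6 11 5)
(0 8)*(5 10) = (0 8)(5 10) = [8, 1, 2, 3, 4, 10, 6, 7, 0, 9, 5]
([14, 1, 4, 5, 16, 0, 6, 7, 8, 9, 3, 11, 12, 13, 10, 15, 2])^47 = [10, 1, 16, 0, 2, 14, 6, 7, 8, 9, 5, 11, 12, 13, 3, 15, 4]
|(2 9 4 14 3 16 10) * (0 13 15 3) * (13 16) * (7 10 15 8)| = |(0 16 15 3 13 8 7 10 2 9 4 14)| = 12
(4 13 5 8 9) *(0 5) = [5, 1, 2, 3, 13, 8, 6, 7, 9, 4, 10, 11, 12, 0] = (0 5 8 9 4 13)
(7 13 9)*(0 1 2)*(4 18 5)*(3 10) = (0 1 2)(3 10)(4 18 5)(7 13 9) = [1, 2, 0, 10, 18, 4, 6, 13, 8, 7, 3, 11, 12, 9, 14, 15, 16, 17, 5]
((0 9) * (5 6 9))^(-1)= (0 9 6 5)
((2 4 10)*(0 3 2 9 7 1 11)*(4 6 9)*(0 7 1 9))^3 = (0 6 2 3)(1 9 7 11)(4 10)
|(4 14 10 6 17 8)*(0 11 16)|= |(0 11 16)(4 14 10 6 17 8)|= 6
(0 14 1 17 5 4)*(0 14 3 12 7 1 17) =(0 3 12 7 1)(4 14 17 5) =[3, 0, 2, 12, 14, 4, 6, 1, 8, 9, 10, 11, 7, 13, 17, 15, 16, 5]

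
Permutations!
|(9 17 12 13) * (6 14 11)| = |(6 14 11)(9 17 12 13)| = 12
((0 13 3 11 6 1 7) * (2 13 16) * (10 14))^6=((0 16 2 13 3 11 6 1 7)(10 14))^6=(0 6 13)(1 3 16)(2 7 11)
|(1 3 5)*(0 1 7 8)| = 6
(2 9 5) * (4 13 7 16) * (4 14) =(2 9 5)(4 13 7 16 14) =[0, 1, 9, 3, 13, 2, 6, 16, 8, 5, 10, 11, 12, 7, 4, 15, 14]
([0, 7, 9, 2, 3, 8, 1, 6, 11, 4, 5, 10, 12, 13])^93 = (13)(2 9 4 3)(5 8 11 10)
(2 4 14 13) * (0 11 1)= [11, 0, 4, 3, 14, 5, 6, 7, 8, 9, 10, 1, 12, 2, 13]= (0 11 1)(2 4 14 13)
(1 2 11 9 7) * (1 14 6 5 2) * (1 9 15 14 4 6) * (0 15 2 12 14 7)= [15, 9, 11, 3, 6, 12, 5, 4, 8, 0, 10, 2, 14, 13, 1, 7]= (0 15 7 4 6 5 12 14 1 9)(2 11)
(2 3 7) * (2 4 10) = (2 3 7 4 10) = [0, 1, 3, 7, 10, 5, 6, 4, 8, 9, 2]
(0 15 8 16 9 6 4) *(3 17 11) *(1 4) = (0 15 8 16 9 6 1 4)(3 17 11) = [15, 4, 2, 17, 0, 5, 1, 7, 16, 6, 10, 3, 12, 13, 14, 8, 9, 11]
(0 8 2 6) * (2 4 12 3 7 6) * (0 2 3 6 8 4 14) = (0 4 12 6 2 3 7 8 14) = [4, 1, 3, 7, 12, 5, 2, 8, 14, 9, 10, 11, 6, 13, 0]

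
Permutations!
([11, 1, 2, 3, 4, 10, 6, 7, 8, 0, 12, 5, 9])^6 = [0, 1, 2, 3, 4, 5, 6, 7, 8, 9, 10, 11, 12]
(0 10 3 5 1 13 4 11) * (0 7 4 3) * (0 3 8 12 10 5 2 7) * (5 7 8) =(0 7 4 11)(1 13 5)(2 8 12 10 3) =[7, 13, 8, 2, 11, 1, 6, 4, 12, 9, 3, 0, 10, 5]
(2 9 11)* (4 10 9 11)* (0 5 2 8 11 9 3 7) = (0 5 2 9 4 10 3 7)(8 11) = [5, 1, 9, 7, 10, 2, 6, 0, 11, 4, 3, 8]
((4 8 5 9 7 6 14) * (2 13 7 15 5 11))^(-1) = (2 11 8 4 14 6 7 13)(5 15 9)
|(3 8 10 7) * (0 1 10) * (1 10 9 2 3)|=|(0 10 7 1 9 2 3 8)|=8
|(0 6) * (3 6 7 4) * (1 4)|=|(0 7 1 4 3 6)|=6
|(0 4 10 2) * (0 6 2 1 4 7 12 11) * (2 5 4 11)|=10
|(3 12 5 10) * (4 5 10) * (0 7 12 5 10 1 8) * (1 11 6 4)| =11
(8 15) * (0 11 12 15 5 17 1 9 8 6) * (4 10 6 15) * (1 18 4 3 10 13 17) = [11, 9, 2, 10, 13, 1, 0, 7, 5, 8, 6, 12, 3, 17, 14, 15, 16, 18, 4] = (0 11 12 3 10 6)(1 9 8 5)(4 13 17 18)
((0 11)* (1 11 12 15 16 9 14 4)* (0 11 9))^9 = (0 12 15 16)(1 9 14 4)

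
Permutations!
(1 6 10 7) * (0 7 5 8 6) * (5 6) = [7, 0, 2, 3, 4, 8, 10, 1, 5, 9, 6] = (0 7 1)(5 8)(6 10)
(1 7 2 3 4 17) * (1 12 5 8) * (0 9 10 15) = (0 9 10 15)(1 7 2 3 4 17 12 5 8) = [9, 7, 3, 4, 17, 8, 6, 2, 1, 10, 15, 11, 5, 13, 14, 0, 16, 12]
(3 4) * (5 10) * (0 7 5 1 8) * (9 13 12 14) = (0 7 5 10 1 8)(3 4)(9 13 12 14) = [7, 8, 2, 4, 3, 10, 6, 5, 0, 13, 1, 11, 14, 12, 9]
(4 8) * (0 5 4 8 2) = (8)(0 5 4 2) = [5, 1, 0, 3, 2, 4, 6, 7, 8]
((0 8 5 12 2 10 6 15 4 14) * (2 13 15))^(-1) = ((0 8 5 12 13 15 4 14)(2 10 6))^(-1) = (0 14 4 15 13 12 5 8)(2 6 10)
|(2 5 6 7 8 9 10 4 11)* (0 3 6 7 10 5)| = |(0 3 6 10 4 11 2)(5 7 8 9)| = 28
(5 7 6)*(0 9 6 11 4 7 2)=(0 9 6 5 2)(4 7 11)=[9, 1, 0, 3, 7, 2, 5, 11, 8, 6, 10, 4]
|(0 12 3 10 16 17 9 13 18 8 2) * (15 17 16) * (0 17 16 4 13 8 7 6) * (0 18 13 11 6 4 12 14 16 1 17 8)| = |(0 14 16 12 3 10 15 1 17 9)(2 8)(4 11 6 18 7)| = 10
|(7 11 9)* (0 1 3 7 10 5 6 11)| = 20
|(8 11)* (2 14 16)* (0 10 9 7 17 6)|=6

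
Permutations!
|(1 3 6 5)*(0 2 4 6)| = 7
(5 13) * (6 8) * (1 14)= (1 14)(5 13)(6 8)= [0, 14, 2, 3, 4, 13, 8, 7, 6, 9, 10, 11, 12, 5, 1]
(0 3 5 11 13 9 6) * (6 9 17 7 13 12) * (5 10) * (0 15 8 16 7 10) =(0 3)(5 11 12 6 15 8 16 7 13 17 10) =[3, 1, 2, 0, 4, 11, 15, 13, 16, 9, 5, 12, 6, 17, 14, 8, 7, 10]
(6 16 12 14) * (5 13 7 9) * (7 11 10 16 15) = (5 13 11 10 16 12 14 6 15 7 9) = [0, 1, 2, 3, 4, 13, 15, 9, 8, 5, 16, 10, 14, 11, 6, 7, 12]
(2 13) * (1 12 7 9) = [0, 12, 13, 3, 4, 5, 6, 9, 8, 1, 10, 11, 7, 2] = (1 12 7 9)(2 13)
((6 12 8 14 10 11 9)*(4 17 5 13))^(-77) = (4 13 5 17) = ((4 17 5 13)(6 12 8 14 10 11 9))^(-77)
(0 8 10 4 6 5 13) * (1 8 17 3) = (0 17 3 1 8 10 4 6 5 13) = [17, 8, 2, 1, 6, 13, 5, 7, 10, 9, 4, 11, 12, 0, 14, 15, 16, 3]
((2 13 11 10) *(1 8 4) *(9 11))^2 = ((1 8 4)(2 13 9 11 10))^2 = (1 4 8)(2 9 10 13 11)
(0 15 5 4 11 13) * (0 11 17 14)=[15, 1, 2, 3, 17, 4, 6, 7, 8, 9, 10, 13, 12, 11, 0, 5, 16, 14]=(0 15 5 4 17 14)(11 13)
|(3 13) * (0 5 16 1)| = |(0 5 16 1)(3 13)| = 4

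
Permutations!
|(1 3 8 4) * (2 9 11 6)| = 4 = |(1 3 8 4)(2 9 11 6)|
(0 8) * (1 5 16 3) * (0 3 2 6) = (0 8 3 1 5 16 2 6) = [8, 5, 6, 1, 4, 16, 0, 7, 3, 9, 10, 11, 12, 13, 14, 15, 2]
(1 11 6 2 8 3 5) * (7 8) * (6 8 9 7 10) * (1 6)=[0, 11, 10, 5, 4, 6, 2, 9, 3, 7, 1, 8]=(1 11 8 3 5 6 2 10)(7 9)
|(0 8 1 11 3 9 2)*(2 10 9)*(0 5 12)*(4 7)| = |(0 8 1 11 3 2 5 12)(4 7)(9 10)| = 8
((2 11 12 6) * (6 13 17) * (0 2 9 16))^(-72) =((0 2 11 12 13 17 6 9 16))^(-72) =(17)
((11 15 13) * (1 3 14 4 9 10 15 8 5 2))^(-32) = (1 9 11)(2 4 13)(3 10 8)(5 14 15)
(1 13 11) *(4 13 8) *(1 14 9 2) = [0, 8, 1, 3, 13, 5, 6, 7, 4, 2, 10, 14, 12, 11, 9] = (1 8 4 13 11 14 9 2)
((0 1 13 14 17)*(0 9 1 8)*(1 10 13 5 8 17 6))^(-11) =(0 8 5 1 6 14 13 10 9 17)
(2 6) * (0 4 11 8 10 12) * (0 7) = (0 4 11 8 10 12 7)(2 6) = [4, 1, 6, 3, 11, 5, 2, 0, 10, 9, 12, 8, 7]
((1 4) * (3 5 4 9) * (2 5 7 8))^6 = ((1 9 3 7 8 2 5 4))^6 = (1 5 8 3)(2 7 9 4)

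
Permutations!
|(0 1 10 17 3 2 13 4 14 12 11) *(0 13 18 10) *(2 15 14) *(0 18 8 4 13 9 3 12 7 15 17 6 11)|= 30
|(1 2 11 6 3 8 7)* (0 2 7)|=6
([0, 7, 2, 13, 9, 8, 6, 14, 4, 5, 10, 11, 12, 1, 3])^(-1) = (1 13 3 14 7)(4 8 5 9)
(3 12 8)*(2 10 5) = (2 10 5)(3 12 8) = [0, 1, 10, 12, 4, 2, 6, 7, 3, 9, 5, 11, 8]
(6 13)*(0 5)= (0 5)(6 13)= [5, 1, 2, 3, 4, 0, 13, 7, 8, 9, 10, 11, 12, 6]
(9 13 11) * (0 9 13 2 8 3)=(0 9 2 8 3)(11 13)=[9, 1, 8, 0, 4, 5, 6, 7, 3, 2, 10, 13, 12, 11]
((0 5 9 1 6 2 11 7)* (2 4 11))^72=(11)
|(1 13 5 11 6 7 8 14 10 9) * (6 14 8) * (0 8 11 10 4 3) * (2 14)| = 70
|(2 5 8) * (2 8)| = 2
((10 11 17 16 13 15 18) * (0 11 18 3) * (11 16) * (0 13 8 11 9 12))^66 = ((0 16 8 11 17 9 12)(3 13 15)(10 18))^66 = (18)(0 11 12 8 9 16 17)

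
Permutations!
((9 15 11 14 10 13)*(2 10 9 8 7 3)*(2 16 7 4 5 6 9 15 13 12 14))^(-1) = ((2 10 12 14 15 11)(3 16 7)(4 5 6 9 13 8))^(-1) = (2 11 15 14 12 10)(3 7 16)(4 8 13 9 6 5)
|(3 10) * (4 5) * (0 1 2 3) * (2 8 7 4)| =9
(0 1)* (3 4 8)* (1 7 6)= [7, 0, 2, 4, 8, 5, 1, 6, 3]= (0 7 6 1)(3 4 8)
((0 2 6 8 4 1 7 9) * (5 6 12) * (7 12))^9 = ((0 2 7 9)(1 12 5 6 8 4))^9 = (0 2 7 9)(1 6)(4 5)(8 12)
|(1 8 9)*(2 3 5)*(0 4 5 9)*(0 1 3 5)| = 2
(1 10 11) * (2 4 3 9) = (1 10 11)(2 4 3 9) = [0, 10, 4, 9, 3, 5, 6, 7, 8, 2, 11, 1]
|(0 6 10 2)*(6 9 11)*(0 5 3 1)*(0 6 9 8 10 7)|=|(0 8 10 2 5 3 1 6 7)(9 11)|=18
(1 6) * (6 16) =(1 16 6) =[0, 16, 2, 3, 4, 5, 1, 7, 8, 9, 10, 11, 12, 13, 14, 15, 6]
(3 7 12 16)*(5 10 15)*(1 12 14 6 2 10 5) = (1 12 16 3 7 14 6 2 10 15) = [0, 12, 10, 7, 4, 5, 2, 14, 8, 9, 15, 11, 16, 13, 6, 1, 3]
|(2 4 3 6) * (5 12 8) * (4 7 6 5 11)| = 6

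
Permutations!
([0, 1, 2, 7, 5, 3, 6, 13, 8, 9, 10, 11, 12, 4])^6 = [0, 1, 2, 7, 5, 3, 6, 13, 8, 9, 10, 11, 12, 4]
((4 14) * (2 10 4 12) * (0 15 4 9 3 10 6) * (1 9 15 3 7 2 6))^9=((0 3 10 15 4 14 12 6)(1 9 7 2))^9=(0 3 10 15 4 14 12 6)(1 9 7 2)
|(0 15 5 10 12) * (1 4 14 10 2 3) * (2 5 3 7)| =8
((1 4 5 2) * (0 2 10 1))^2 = (1 5)(4 10) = ((0 2)(1 4 5 10))^2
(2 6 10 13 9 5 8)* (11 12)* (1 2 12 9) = (1 2 6 10 13)(5 8 12 11 9) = [0, 2, 6, 3, 4, 8, 10, 7, 12, 5, 13, 9, 11, 1]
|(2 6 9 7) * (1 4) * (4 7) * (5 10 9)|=8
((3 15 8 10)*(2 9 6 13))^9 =((2 9 6 13)(3 15 8 10))^9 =(2 9 6 13)(3 15 8 10)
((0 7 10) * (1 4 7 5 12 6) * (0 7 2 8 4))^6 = (0 5 12 6 1)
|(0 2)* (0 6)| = 3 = |(0 2 6)|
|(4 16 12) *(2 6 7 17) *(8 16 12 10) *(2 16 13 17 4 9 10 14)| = 12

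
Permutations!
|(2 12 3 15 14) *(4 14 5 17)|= |(2 12 3 15 5 17 4 14)|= 8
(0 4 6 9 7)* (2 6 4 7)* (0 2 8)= (0 7 2 6 9 8)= [7, 1, 6, 3, 4, 5, 9, 2, 0, 8]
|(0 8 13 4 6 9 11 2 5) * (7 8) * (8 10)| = |(0 7 10 8 13 4 6 9 11 2 5)| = 11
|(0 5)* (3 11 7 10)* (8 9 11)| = 6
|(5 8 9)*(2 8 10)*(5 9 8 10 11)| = |(2 10)(5 11)| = 2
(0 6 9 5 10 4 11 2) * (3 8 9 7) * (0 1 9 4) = [6, 9, 1, 8, 11, 10, 7, 3, 4, 5, 0, 2] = (0 6 7 3 8 4 11 2 1 9 5 10)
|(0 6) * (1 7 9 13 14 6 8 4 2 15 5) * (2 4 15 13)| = 11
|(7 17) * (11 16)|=2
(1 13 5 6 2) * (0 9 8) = (0 9 8)(1 13 5 6 2) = [9, 13, 1, 3, 4, 6, 2, 7, 0, 8, 10, 11, 12, 5]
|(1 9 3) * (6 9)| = 4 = |(1 6 9 3)|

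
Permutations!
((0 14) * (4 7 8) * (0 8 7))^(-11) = ((0 14 8 4))^(-11) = (0 14 8 4)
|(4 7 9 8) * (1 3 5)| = |(1 3 5)(4 7 9 8)| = 12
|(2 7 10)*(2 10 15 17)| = |(2 7 15 17)| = 4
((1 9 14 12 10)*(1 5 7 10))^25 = ((1 9 14 12)(5 7 10))^25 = (1 9 14 12)(5 7 10)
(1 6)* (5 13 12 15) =[0, 6, 2, 3, 4, 13, 1, 7, 8, 9, 10, 11, 15, 12, 14, 5] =(1 6)(5 13 12 15)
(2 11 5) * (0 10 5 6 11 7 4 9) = (0 10 5 2 7 4 9)(6 11) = [10, 1, 7, 3, 9, 2, 11, 4, 8, 0, 5, 6]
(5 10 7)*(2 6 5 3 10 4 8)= [0, 1, 6, 10, 8, 4, 5, 3, 2, 9, 7]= (2 6 5 4 8)(3 10 7)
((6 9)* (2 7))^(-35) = ((2 7)(6 9))^(-35) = (2 7)(6 9)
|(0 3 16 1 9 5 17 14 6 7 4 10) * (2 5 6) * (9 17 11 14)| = 20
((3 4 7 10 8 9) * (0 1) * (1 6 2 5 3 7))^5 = ((0 6 2 5 3 4 1)(7 10 8 9))^5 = (0 4 5 6 1 3 2)(7 10 8 9)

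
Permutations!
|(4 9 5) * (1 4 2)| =5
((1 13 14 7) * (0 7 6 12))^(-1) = ((0 7 1 13 14 6 12))^(-1) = (0 12 6 14 13 1 7)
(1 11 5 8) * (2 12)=(1 11 5 8)(2 12)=[0, 11, 12, 3, 4, 8, 6, 7, 1, 9, 10, 5, 2]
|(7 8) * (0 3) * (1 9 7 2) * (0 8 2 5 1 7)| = |(0 3 8 5 1 9)(2 7)| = 6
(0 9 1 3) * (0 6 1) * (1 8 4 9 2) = (0 2 1 3 6 8 4 9) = [2, 3, 1, 6, 9, 5, 8, 7, 4, 0]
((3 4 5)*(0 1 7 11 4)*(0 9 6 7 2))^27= (3 5 4 11 7 6 9)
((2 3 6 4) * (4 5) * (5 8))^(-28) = ((2 3 6 8 5 4))^(-28) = (2 6 5)(3 8 4)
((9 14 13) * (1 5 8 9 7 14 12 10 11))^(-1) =(1 11 10 12 9 8 5)(7 13 14)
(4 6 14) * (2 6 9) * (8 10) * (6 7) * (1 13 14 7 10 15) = (1 13 14 4 9 2 10 8 15)(6 7) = [0, 13, 10, 3, 9, 5, 7, 6, 15, 2, 8, 11, 12, 14, 4, 1]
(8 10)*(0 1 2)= (0 1 2)(8 10)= [1, 2, 0, 3, 4, 5, 6, 7, 10, 9, 8]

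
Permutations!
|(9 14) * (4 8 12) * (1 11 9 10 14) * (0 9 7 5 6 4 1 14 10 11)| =11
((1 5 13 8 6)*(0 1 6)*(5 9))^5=(0 8 13 5 9 1)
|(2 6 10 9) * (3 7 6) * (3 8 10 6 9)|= 6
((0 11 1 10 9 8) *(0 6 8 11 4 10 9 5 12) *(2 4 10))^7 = (0 12 5 10)(1 9 11)(2 4)(6 8)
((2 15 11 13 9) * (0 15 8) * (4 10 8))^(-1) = (0 8 10 4 2 9 13 11 15)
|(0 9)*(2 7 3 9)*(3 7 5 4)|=6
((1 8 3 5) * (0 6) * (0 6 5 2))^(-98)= ((0 5 1 8 3 2))^(-98)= (0 3 1)(2 8 5)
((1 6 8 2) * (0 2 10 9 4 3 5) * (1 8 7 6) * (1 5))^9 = (10)(6 7)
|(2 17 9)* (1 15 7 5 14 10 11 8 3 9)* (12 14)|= |(1 15 7 5 12 14 10 11 8 3 9 2 17)|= 13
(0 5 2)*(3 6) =[5, 1, 0, 6, 4, 2, 3] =(0 5 2)(3 6)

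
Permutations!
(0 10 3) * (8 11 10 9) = (0 9 8 11 10 3) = [9, 1, 2, 0, 4, 5, 6, 7, 11, 8, 3, 10]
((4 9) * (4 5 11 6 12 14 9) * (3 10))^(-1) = ((3 10)(5 11 6 12 14 9))^(-1) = (3 10)(5 9 14 12 6 11)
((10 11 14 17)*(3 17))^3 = (3 11 17 14 10)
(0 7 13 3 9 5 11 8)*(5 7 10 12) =(0 10 12 5 11 8)(3 9 7 13) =[10, 1, 2, 9, 4, 11, 6, 13, 0, 7, 12, 8, 5, 3]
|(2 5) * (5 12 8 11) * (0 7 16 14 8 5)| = |(0 7 16 14 8 11)(2 12 5)| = 6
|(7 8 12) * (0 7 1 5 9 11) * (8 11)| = 15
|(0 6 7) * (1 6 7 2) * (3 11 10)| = |(0 7)(1 6 2)(3 11 10)| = 6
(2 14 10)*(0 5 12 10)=(0 5 12 10 2 14)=[5, 1, 14, 3, 4, 12, 6, 7, 8, 9, 2, 11, 10, 13, 0]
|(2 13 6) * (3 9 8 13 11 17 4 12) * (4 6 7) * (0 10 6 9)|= |(0 10 6 2 11 17 9 8 13 7 4 12 3)|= 13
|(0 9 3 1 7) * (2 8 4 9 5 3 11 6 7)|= |(0 5 3 1 2 8 4 9 11 6 7)|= 11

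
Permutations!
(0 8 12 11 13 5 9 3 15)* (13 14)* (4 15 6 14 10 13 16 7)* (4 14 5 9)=(0 8 12 11 10 13 9 3 6 5 4 15)(7 14 16)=[8, 1, 2, 6, 15, 4, 5, 14, 12, 3, 13, 10, 11, 9, 16, 0, 7]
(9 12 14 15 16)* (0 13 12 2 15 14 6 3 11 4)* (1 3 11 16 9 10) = (0 13 12 6 11 4)(1 3 16 10)(2 15 9) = [13, 3, 15, 16, 0, 5, 11, 7, 8, 2, 1, 4, 6, 12, 14, 9, 10]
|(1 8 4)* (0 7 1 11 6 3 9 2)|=|(0 7 1 8 4 11 6 3 9 2)|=10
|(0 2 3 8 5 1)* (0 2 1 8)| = |(0 1 2 3)(5 8)| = 4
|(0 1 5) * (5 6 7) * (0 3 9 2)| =8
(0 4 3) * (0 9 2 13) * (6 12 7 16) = (0 4 3 9 2 13)(6 12 7 16) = [4, 1, 13, 9, 3, 5, 12, 16, 8, 2, 10, 11, 7, 0, 14, 15, 6]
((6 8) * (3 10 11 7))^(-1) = (3 7 11 10)(6 8)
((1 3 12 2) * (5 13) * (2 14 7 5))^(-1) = (1 2 13 5 7 14 12 3)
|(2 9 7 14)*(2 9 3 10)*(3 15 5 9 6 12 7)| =|(2 15 5 9 3 10)(6 12 7 14)| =12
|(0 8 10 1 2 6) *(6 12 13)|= 8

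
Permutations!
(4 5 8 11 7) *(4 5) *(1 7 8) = (1 7 5)(8 11) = [0, 7, 2, 3, 4, 1, 6, 5, 11, 9, 10, 8]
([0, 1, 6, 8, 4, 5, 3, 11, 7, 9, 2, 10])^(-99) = (2 10 11 7 8 3 6)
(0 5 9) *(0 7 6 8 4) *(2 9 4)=(0 5 4)(2 9 7 6 8)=[5, 1, 9, 3, 0, 4, 8, 6, 2, 7]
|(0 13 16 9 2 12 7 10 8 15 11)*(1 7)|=12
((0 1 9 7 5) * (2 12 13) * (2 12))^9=(0 5 7 9 1)(12 13)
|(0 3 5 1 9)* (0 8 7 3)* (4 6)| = |(1 9 8 7 3 5)(4 6)| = 6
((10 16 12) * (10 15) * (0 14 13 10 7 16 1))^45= ((0 14 13 10 1)(7 16 12 15))^45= (7 16 12 15)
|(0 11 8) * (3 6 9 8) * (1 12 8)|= |(0 11 3 6 9 1 12 8)|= 8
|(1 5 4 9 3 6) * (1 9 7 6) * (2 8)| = 14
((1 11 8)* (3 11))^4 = (11)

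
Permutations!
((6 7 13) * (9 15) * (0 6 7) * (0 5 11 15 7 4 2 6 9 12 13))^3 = (2 11 13 6 15 4 5 12)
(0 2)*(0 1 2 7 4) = (0 7 4)(1 2) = [7, 2, 1, 3, 0, 5, 6, 4]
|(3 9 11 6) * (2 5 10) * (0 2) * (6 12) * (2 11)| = |(0 11 12 6 3 9 2 5 10)| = 9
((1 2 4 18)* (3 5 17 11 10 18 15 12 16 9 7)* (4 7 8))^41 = (1 17 2 11 7 10 3 18 5)(4 8 9 16 12 15)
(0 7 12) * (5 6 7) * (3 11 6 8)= (0 5 8 3 11 6 7 12)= [5, 1, 2, 11, 4, 8, 7, 12, 3, 9, 10, 6, 0]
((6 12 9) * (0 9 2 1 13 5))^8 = (13) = ((0 9 6 12 2 1 13 5))^8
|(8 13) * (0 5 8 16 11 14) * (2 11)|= |(0 5 8 13 16 2 11 14)|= 8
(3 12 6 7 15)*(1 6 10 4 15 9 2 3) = [0, 6, 3, 12, 15, 5, 7, 9, 8, 2, 4, 11, 10, 13, 14, 1] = (1 6 7 9 2 3 12 10 4 15)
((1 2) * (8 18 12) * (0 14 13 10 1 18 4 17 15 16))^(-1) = (0 16 15 17 4 8 12 18 2 1 10 13 14)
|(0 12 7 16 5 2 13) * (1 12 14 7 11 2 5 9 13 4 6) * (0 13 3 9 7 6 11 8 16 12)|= |(0 14 6 1)(2 4 11)(3 9)(7 12 8 16)|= 12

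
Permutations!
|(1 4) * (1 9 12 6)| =|(1 4 9 12 6)| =5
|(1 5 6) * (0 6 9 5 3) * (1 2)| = 10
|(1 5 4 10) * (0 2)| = 4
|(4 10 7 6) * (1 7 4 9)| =4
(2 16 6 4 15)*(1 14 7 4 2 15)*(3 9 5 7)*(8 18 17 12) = (1 14 3 9 5 7 4)(2 16 6)(8 18 17 12) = [0, 14, 16, 9, 1, 7, 2, 4, 18, 5, 10, 11, 8, 13, 3, 15, 6, 12, 17]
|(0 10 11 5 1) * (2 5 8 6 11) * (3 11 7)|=5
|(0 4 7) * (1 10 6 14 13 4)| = |(0 1 10 6 14 13 4 7)| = 8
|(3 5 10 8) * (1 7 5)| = |(1 7 5 10 8 3)| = 6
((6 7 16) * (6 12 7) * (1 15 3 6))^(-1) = (1 6 3 15)(7 12 16)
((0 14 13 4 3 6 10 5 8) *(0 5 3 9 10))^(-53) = ((0 14 13 4 9 10 3 6)(5 8))^(-53) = (0 4 3 14 9 6 13 10)(5 8)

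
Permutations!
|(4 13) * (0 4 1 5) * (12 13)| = |(0 4 12 13 1 5)| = 6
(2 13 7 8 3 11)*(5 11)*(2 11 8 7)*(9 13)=(2 9 13)(3 5 8)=[0, 1, 9, 5, 4, 8, 6, 7, 3, 13, 10, 11, 12, 2]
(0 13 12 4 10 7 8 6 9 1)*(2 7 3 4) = (0 13 12 2 7 8 6 9 1)(3 4 10) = [13, 0, 7, 4, 10, 5, 9, 8, 6, 1, 3, 11, 2, 12]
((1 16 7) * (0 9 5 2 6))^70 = (1 16 7)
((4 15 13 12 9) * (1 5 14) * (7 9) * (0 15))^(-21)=((0 15 13 12 7 9 4)(1 5 14))^(-21)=(15)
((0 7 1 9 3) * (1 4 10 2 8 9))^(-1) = (0 3 9 8 2 10 4 7)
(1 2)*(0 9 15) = (0 9 15)(1 2) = [9, 2, 1, 3, 4, 5, 6, 7, 8, 15, 10, 11, 12, 13, 14, 0]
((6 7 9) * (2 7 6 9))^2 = ((9)(2 7))^2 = (9)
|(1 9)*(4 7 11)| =6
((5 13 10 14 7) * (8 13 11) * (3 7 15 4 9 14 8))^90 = (3 5)(4 14)(7 11)(9 15)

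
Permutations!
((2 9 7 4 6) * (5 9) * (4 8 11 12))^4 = ((2 5 9 7 8 11 12 4 6))^4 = (2 8 6 7 4 9 12 5 11)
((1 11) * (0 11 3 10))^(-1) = (0 10 3 1 11)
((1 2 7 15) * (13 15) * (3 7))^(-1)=((1 2 3 7 13 15))^(-1)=(1 15 13 7 3 2)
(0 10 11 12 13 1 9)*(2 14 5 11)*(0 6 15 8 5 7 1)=(0 10 2 14 7 1 9 6 15 8 5 11 12 13)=[10, 9, 14, 3, 4, 11, 15, 1, 5, 6, 2, 12, 13, 0, 7, 8]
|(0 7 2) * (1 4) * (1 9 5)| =|(0 7 2)(1 4 9 5)| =12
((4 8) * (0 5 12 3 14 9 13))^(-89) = (0 12 14 13 5 3 9)(4 8)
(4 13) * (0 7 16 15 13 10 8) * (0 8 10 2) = (0 7 16 15 13 4 2) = [7, 1, 0, 3, 2, 5, 6, 16, 8, 9, 10, 11, 12, 4, 14, 13, 15]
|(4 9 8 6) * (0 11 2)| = 12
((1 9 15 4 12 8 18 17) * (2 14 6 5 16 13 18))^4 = ((1 9 15 4 12 8 2 14 6 5 16 13 18 17))^4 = (1 12 6 18 15 2 16)(4 14 13 9 8 5 17)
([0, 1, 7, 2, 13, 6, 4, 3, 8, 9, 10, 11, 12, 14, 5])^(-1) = (2 3 7)(4 6 5 14 13)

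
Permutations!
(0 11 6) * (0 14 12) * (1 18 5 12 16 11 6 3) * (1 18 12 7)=(0 6 14 16 11 3 18 5 7 1 12)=[6, 12, 2, 18, 4, 7, 14, 1, 8, 9, 10, 3, 0, 13, 16, 15, 11, 17, 5]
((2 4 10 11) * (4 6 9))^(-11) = ((2 6 9 4 10 11))^(-11) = (2 6 9 4 10 11)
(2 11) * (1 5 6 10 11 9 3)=[0, 5, 9, 1, 4, 6, 10, 7, 8, 3, 11, 2]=(1 5 6 10 11 2 9 3)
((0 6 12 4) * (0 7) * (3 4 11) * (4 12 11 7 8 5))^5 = (0 7 12 3 11 6)(4 5 8)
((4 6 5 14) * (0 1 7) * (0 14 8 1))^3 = ((1 7 14 4 6 5 8))^3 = (1 4 8 14 5 7 6)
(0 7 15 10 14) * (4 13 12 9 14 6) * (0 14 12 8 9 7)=(4 13 8 9 12 7 15 10 6)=[0, 1, 2, 3, 13, 5, 4, 15, 9, 12, 6, 11, 7, 8, 14, 10]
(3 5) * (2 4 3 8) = (2 4 3 5 8) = [0, 1, 4, 5, 3, 8, 6, 7, 2]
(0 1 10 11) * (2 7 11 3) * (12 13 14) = (0 1 10 3 2 7 11)(12 13 14) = [1, 10, 7, 2, 4, 5, 6, 11, 8, 9, 3, 0, 13, 14, 12]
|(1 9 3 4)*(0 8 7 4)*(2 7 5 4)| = |(0 8 5 4 1 9 3)(2 7)| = 14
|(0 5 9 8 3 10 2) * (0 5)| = 6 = |(2 5 9 8 3 10)|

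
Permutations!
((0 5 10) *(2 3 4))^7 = (0 5 10)(2 3 4)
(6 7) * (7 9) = (6 9 7) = [0, 1, 2, 3, 4, 5, 9, 6, 8, 7]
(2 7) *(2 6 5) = (2 7 6 5) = [0, 1, 7, 3, 4, 2, 5, 6]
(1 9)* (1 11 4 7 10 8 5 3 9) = [0, 1, 2, 9, 7, 3, 6, 10, 5, 11, 8, 4] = (3 9 11 4 7 10 8 5)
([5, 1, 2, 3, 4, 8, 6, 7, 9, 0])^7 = (0 9 8 5)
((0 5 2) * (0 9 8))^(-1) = ((0 5 2 9 8))^(-1) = (0 8 9 2 5)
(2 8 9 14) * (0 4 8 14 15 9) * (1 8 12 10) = (0 4 12 10 1 8)(2 14)(9 15) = [4, 8, 14, 3, 12, 5, 6, 7, 0, 15, 1, 11, 10, 13, 2, 9]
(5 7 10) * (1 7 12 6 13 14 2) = [0, 7, 1, 3, 4, 12, 13, 10, 8, 9, 5, 11, 6, 14, 2] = (1 7 10 5 12 6 13 14 2)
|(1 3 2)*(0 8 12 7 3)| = 7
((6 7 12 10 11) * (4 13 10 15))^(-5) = ((4 13 10 11 6 7 12 15))^(-5) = (4 11 12 13 6 15 10 7)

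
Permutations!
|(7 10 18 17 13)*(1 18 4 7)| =12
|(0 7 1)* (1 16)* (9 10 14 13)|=4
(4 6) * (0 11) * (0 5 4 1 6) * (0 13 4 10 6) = (0 11 5 10 6 1)(4 13) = [11, 0, 2, 3, 13, 10, 1, 7, 8, 9, 6, 5, 12, 4]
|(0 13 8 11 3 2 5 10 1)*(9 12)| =|(0 13 8 11 3 2 5 10 1)(9 12)| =18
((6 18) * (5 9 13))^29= ((5 9 13)(6 18))^29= (5 13 9)(6 18)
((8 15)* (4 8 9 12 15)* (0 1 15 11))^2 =((0 1 15 9 12 11)(4 8))^2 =(0 15 12)(1 9 11)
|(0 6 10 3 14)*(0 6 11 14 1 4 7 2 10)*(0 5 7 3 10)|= |(0 11 14 6 5 7 2)(1 4 3)|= 21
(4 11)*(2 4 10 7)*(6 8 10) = [0, 1, 4, 3, 11, 5, 8, 2, 10, 9, 7, 6] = (2 4 11 6 8 10 7)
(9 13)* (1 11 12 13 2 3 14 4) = (1 11 12 13 9 2 3 14 4) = [0, 11, 3, 14, 1, 5, 6, 7, 8, 2, 10, 12, 13, 9, 4]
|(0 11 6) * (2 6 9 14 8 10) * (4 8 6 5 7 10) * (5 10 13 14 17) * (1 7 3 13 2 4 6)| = 15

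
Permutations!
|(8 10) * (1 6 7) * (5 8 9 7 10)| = 10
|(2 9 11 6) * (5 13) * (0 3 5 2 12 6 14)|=|(0 3 5 13 2 9 11 14)(6 12)|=8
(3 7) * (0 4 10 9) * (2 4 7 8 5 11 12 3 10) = (0 7 10 9)(2 4)(3 8 5 11 12) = [7, 1, 4, 8, 2, 11, 6, 10, 5, 0, 9, 12, 3]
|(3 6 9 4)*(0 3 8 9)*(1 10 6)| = 15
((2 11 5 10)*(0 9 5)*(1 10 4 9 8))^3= (0 10)(1 11)(2 8)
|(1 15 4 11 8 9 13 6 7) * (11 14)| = |(1 15 4 14 11 8 9 13 6 7)| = 10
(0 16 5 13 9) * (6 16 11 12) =(0 11 12 6 16 5 13 9) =[11, 1, 2, 3, 4, 13, 16, 7, 8, 0, 10, 12, 6, 9, 14, 15, 5]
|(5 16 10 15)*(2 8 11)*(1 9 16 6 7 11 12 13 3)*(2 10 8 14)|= 42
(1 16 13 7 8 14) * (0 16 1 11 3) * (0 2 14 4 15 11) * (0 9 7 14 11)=(0 16 13 14 9 7 8 4 15)(2 11 3)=[16, 1, 11, 2, 15, 5, 6, 8, 4, 7, 10, 3, 12, 14, 9, 0, 13]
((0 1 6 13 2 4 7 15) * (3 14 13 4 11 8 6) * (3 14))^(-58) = (0 4 11 14 15 6 2 1 7 8 13)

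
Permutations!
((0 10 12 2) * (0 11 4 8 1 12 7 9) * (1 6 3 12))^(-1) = ((0 10 7 9)(2 11 4 8 6 3 12))^(-1) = (0 9 7 10)(2 12 3 6 8 4 11)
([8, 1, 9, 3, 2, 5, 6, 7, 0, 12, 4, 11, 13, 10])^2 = (2 12 10)(4 9 13)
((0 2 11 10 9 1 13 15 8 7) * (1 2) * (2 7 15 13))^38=((0 1 2 11 10 9 7)(8 15))^38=(15)(0 11 7 2 9 1 10)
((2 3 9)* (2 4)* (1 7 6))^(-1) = ((1 7 6)(2 3 9 4))^(-1) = (1 6 7)(2 4 9 3)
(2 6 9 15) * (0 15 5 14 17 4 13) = (0 15 2 6 9 5 14 17 4 13) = [15, 1, 6, 3, 13, 14, 9, 7, 8, 5, 10, 11, 12, 0, 17, 2, 16, 4]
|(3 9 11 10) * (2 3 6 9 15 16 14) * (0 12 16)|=|(0 12 16 14 2 3 15)(6 9 11 10)|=28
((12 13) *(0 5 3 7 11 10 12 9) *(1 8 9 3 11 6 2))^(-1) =((0 5 11 10 12 13 3 7 6 2 1 8 9))^(-1) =(0 9 8 1 2 6 7 3 13 12 10 11 5)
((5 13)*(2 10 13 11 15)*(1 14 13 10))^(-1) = ((1 14 13 5 11 15 2))^(-1) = (1 2 15 11 5 13 14)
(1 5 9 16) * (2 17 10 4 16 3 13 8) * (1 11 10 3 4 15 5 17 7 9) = (1 17 3 13 8 2 7 9 4 16 11 10 15 5) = [0, 17, 7, 13, 16, 1, 6, 9, 2, 4, 15, 10, 12, 8, 14, 5, 11, 3]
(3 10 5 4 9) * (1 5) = (1 5 4 9 3 10) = [0, 5, 2, 10, 9, 4, 6, 7, 8, 3, 1]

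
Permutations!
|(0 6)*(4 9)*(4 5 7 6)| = |(0 4 9 5 7 6)| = 6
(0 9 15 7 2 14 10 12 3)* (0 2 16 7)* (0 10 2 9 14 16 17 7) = (0 14 2 16)(3 9 15 10 12)(7 17) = [14, 1, 16, 9, 4, 5, 6, 17, 8, 15, 12, 11, 3, 13, 2, 10, 0, 7]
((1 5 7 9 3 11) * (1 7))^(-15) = (1 5)(3 11 7 9)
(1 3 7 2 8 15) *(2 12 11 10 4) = (1 3 7 12 11 10 4 2 8 15) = [0, 3, 8, 7, 2, 5, 6, 12, 15, 9, 4, 10, 11, 13, 14, 1]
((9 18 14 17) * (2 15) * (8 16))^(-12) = (18)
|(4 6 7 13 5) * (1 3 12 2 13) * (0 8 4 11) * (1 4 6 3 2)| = 12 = |(0 8 6 7 4 3 12 1 2 13 5 11)|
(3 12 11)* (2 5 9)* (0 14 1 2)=(0 14 1 2 5 9)(3 12 11)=[14, 2, 5, 12, 4, 9, 6, 7, 8, 0, 10, 3, 11, 13, 1]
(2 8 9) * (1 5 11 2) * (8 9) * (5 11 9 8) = (1 11 2 8 5 9) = [0, 11, 8, 3, 4, 9, 6, 7, 5, 1, 10, 2]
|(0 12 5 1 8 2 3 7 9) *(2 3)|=8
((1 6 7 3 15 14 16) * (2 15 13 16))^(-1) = ((1 6 7 3 13 16)(2 15 14))^(-1) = (1 16 13 3 7 6)(2 14 15)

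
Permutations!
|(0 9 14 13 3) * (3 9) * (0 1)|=3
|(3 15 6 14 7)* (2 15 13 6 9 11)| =|(2 15 9 11)(3 13 6 14 7)| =20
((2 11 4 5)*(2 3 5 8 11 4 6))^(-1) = (2 6 11 8 4)(3 5)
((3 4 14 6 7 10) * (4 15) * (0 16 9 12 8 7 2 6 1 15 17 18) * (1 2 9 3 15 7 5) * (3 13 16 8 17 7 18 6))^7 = ((0 8 5 1 18)(2 3 7 10 15 4 14)(6 9 12 17)(13 16))^7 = (0 5 18 8 1)(6 17 12 9)(13 16)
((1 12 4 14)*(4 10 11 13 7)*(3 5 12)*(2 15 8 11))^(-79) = ((1 3 5 12 10 2 15 8 11 13 7 4 14))^(-79) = (1 14 4 7 13 11 8 15 2 10 12 5 3)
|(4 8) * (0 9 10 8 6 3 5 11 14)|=10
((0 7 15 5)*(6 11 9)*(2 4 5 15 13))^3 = (15)(0 2)(4 7)(5 13)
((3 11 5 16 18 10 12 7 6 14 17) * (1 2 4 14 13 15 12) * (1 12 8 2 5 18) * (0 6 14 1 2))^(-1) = ((0 6 13 15 8)(1 5 16 2 4)(3 11 18 10 12 7 14 17))^(-1) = (0 8 15 13 6)(1 4 2 16 5)(3 17 14 7 12 10 18 11)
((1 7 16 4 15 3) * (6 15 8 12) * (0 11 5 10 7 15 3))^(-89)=((0 11 5 10 7 16 4 8 12 6 3 1 15))^(-89)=(0 5 7 4 12 3 15 11 10 16 8 6 1)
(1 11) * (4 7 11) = (1 4 7 11) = [0, 4, 2, 3, 7, 5, 6, 11, 8, 9, 10, 1]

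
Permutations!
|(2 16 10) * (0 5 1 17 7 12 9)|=|(0 5 1 17 7 12 9)(2 16 10)|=21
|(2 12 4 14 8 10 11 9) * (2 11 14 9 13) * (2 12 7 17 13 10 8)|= |(2 7 17 13 12 4 9 11 10 14)|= 10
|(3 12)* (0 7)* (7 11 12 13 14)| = 7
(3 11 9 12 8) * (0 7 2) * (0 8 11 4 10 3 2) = [7, 1, 8, 4, 10, 5, 6, 0, 2, 12, 3, 9, 11] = (0 7)(2 8)(3 4 10)(9 12 11)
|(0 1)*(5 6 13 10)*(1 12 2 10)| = |(0 12 2 10 5 6 13 1)| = 8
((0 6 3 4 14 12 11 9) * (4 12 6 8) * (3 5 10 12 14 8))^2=(0 14 5 12 9 3 6 10 11)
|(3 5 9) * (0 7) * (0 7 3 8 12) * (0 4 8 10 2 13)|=21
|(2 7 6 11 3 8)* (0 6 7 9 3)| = |(0 6 11)(2 9 3 8)| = 12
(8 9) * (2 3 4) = (2 3 4)(8 9) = [0, 1, 3, 4, 2, 5, 6, 7, 9, 8]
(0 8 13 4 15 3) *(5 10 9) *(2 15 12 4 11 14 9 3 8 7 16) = (0 7 16 2 15 8 13 11 14 9 5 10 3)(4 12) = [7, 1, 15, 0, 12, 10, 6, 16, 13, 5, 3, 14, 4, 11, 9, 8, 2]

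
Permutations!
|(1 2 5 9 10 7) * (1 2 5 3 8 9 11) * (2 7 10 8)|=|(1 5 11)(2 3)(8 9)|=6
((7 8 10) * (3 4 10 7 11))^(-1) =(3 11 10 4)(7 8)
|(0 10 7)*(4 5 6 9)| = 12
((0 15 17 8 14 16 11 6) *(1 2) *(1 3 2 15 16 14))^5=(0 16 11 6)(1 15 17 8)(2 3)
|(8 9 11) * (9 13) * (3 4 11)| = 6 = |(3 4 11 8 13 9)|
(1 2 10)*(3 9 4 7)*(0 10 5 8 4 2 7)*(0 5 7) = (0 10 1)(2 7 3 9)(4 5 8) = [10, 0, 7, 9, 5, 8, 6, 3, 4, 2, 1]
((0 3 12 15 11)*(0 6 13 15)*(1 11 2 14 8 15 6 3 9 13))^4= (15)(0 1)(3 13)(6 12)(9 11)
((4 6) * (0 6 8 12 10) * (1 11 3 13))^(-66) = ((0 6 4 8 12 10)(1 11 3 13))^(-66) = (1 3)(11 13)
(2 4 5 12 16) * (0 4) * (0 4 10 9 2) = (0 10 9 2 4 5 12 16) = [10, 1, 4, 3, 5, 12, 6, 7, 8, 2, 9, 11, 16, 13, 14, 15, 0]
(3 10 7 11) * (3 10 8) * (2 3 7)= (2 3 8 7 11 10)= [0, 1, 3, 8, 4, 5, 6, 11, 7, 9, 2, 10]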